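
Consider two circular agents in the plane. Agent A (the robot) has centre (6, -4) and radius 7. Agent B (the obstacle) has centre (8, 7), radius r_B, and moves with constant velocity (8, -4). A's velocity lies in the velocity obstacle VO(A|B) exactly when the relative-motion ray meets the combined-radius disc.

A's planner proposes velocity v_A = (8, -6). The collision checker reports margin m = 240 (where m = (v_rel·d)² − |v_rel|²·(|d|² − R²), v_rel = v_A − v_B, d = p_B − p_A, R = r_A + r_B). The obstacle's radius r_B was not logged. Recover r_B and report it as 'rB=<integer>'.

m = 240
d = (2, 11);  v_rel = (0, -2),  |v_rel|² = 4
v_rel×d = (0)·(11) − (-2)·(2) = 4
since m = R²·4 − 4²:  R² = (16 + 240) / 4 = 64
R = √64 = 8  ⇒  r_B = 8 − 7 = 1

rB=1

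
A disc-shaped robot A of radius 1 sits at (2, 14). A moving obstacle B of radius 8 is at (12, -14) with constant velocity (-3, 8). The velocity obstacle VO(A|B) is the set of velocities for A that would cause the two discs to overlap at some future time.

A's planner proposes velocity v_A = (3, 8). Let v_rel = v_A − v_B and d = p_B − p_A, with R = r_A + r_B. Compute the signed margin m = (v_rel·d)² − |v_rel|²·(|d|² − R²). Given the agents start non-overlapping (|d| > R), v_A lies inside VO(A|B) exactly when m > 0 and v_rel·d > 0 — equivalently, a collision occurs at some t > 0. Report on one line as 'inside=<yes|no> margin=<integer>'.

d = (10, -28),  |d|² = 884;  R = 1+8 = 9,  c = 884−9² = 803
v_rel = (6, 0),  |v_rel|² = 36;  v_rel·d = (6)·(10) + (0)·(-28) = 60
36·t² − 120·t + 803 = 0  ⇒  m = 60² − 36·803 = -25308
m = -25308 < 0,  v_rel·d = 60 > 0  ⇒  outside

inside=no margin=-25308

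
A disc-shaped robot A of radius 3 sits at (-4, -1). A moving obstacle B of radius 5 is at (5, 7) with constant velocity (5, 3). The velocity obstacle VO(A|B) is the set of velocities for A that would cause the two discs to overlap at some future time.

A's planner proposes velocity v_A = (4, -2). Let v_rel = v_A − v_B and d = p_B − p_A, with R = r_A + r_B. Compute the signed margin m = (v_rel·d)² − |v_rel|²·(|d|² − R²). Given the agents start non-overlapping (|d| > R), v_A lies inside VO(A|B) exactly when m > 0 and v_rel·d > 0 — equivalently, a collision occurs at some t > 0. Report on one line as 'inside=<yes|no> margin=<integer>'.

d = (9, 8),  |d|² = 145;  R = 3+5 = 8,  c = 145−8² = 81
v_rel = (-1, -5),  |v_rel|² = 26;  v_rel·d = (-1)·(9) + (-5)·(8) = -49
26·t² + 98·t + 81 = 0  ⇒  m = (-49)² − 26·81 = 295
m = 295 > 0,  v_rel·d = -49 < 0  ⇒  outside

inside=no margin=295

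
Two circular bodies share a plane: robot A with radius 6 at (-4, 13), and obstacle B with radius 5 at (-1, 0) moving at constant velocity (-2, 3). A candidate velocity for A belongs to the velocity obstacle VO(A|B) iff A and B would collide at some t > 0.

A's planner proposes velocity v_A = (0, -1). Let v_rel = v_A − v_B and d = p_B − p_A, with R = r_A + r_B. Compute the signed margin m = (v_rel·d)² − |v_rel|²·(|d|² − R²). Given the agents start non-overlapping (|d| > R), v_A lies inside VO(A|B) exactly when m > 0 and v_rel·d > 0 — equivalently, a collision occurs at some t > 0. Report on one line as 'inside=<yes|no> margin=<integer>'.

d = (3, -13),  |d|² = 178;  R = 6+5 = 11,  c = 178−11² = 57
v_rel = (2, -4),  |v_rel|² = 20;  v_rel·d = (2)·(3) + (-4)·(-13) = 58
20·t² − 116·t + 57 = 0  ⇒  m = 58² − 20·57 = 2224
m = 2224 > 0,  v_rel·d = 58 > 0  ⇒  inside

inside=yes margin=2224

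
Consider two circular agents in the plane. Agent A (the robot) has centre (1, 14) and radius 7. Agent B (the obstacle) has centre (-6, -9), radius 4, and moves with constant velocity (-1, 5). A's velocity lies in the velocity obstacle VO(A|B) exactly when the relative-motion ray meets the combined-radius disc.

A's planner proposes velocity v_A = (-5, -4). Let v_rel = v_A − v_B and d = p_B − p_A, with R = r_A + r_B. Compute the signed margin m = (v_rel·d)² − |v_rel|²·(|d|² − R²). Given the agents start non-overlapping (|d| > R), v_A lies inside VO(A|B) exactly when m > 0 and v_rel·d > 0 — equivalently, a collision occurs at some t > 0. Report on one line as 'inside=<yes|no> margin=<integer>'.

d = (-7, -23),  |d|² = 578;  R = 7+4 = 11,  c = 578−11² = 457
v_rel = (-4, -9),  |v_rel|² = 97;  v_rel·d = (-4)·(-7) + (-9)·(-23) = 235
97·t² − 470·t + 457 = 0  ⇒  m = 235² − 97·457 = 10896
m = 10896 > 0,  v_rel·d = 235 > 0  ⇒  inside

inside=yes margin=10896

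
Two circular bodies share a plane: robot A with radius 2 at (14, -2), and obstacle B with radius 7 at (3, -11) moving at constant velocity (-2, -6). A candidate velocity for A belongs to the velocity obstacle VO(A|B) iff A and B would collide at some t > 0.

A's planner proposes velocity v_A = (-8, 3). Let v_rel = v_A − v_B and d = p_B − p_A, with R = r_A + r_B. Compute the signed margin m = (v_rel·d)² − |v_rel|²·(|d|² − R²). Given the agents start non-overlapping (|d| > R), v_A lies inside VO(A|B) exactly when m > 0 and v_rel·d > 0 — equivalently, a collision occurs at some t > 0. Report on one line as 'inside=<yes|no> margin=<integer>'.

d = (-11, -9),  |d|² = 202;  R = 2+7 = 9,  c = 202−9² = 121
v_rel = (-6, 9),  |v_rel|² = 117;  v_rel·d = (-6)·(-11) + (9)·(-9) = -15
117·t² + 30·t + 121 = 0  ⇒  m = (-15)² − 117·121 = -13932
m = -13932 < 0,  v_rel·d = -15 < 0  ⇒  outside

inside=no margin=-13932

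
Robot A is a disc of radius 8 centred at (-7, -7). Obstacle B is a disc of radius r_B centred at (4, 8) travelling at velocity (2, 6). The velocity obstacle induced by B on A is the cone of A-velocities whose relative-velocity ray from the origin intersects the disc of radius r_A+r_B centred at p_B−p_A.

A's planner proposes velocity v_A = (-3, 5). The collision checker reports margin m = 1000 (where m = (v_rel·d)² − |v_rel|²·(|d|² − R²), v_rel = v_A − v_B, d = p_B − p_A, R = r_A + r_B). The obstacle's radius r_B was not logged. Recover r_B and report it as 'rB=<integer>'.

m = 1000
d = (11, 15);  v_rel = (-5, -1),  |v_rel|² = 26
v_rel×d = (-5)·(15) − (-1)·(11) = -64
since m = R²·26 − (-64)²:  R² = (4096 + 1000) / 26 = 196
R = √196 = 14  ⇒  r_B = 14 − 8 = 6

rB=6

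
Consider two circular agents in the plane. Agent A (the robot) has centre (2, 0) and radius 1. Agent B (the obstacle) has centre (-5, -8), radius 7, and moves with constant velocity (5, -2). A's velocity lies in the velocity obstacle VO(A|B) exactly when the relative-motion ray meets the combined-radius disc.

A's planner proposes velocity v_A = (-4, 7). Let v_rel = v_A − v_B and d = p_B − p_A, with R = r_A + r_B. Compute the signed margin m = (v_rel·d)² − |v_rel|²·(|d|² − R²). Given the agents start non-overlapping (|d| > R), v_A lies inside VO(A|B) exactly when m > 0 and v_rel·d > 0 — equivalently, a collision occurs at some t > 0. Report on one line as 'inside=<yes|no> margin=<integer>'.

d = (-7, -8),  |d|² = 113;  R = 1+7 = 8,  c = 113−8² = 49
v_rel = (-9, 9),  |v_rel|² = 162;  v_rel·d = (-9)·(-7) + (9)·(-8) = -9
162·t² + 18·t + 49 = 0  ⇒  m = (-9)² − 162·49 = -7857
m = -7857 < 0,  v_rel·d = -9 < 0  ⇒  outside

inside=no margin=-7857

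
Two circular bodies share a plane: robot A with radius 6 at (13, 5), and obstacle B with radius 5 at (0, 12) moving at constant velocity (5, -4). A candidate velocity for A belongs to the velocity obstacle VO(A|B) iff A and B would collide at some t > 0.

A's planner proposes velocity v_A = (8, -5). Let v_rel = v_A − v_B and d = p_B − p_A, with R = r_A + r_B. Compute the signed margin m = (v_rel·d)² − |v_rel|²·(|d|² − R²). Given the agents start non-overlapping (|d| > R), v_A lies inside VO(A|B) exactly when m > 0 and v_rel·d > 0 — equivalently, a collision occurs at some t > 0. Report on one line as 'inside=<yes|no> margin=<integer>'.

d = (-13, 7),  |d|² = 218;  R = 6+5 = 11,  c = 218−11² = 97
v_rel = (3, -1),  |v_rel|² = 10;  v_rel·d = (3)·(-13) + (-1)·(7) = -46
10·t² + 92·t + 97 = 0  ⇒  m = (-46)² − 10·97 = 1146
m = 1146 > 0,  v_rel·d = -46 < 0  ⇒  outside

inside=no margin=1146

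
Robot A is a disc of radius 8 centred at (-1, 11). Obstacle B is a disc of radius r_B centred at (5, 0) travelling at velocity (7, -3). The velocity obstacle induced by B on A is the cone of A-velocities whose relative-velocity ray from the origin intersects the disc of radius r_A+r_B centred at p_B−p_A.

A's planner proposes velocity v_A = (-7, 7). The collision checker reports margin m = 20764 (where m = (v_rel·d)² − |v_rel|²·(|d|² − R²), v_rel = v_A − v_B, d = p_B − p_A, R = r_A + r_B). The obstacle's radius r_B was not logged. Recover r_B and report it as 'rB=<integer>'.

m = 20764
d = (6, -11);  v_rel = (-14, 10),  |v_rel|² = 296
v_rel×d = (-14)·(-11) − (10)·(6) = 94
since m = R²·296 − 94²:  R² = (8836 + 20764) / 296 = 100
R = √100 = 10  ⇒  r_B = 10 − 8 = 2

rB=2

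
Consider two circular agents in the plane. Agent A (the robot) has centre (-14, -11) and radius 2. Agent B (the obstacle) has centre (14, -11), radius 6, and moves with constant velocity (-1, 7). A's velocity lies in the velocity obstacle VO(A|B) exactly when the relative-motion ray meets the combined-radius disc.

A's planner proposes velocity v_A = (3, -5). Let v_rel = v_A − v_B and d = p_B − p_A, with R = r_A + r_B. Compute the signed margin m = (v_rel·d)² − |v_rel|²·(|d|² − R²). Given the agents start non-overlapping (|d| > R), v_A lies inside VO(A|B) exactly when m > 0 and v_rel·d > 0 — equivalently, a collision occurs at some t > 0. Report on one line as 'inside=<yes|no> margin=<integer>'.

d = (28, 0),  |d|² = 784;  R = 2+6 = 8,  c = 784−8² = 720
v_rel = (4, -12),  |v_rel|² = 160;  v_rel·d = (4)·(28) + (-12)·(0) = 112
160·t² − 224·t + 720 = 0  ⇒  m = 112² − 160·720 = -102656
m = -102656 < 0,  v_rel·d = 112 > 0  ⇒  outside

inside=no margin=-102656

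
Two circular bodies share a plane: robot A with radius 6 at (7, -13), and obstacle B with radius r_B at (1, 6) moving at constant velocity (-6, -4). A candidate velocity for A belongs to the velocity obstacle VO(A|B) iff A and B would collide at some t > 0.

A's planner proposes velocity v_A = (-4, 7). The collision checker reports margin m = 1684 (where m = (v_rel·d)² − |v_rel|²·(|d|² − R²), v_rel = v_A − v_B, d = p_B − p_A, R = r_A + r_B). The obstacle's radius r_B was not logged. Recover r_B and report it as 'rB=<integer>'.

m = 1684
d = (-6, 19);  v_rel = (2, 11),  |v_rel|² = 125
v_rel×d = (2)·(19) − (11)·(-6) = 104
since m = R²·125 − 104²:  R² = (10816 + 1684) / 125 = 100
R = √100 = 10  ⇒  r_B = 10 − 6 = 4

rB=4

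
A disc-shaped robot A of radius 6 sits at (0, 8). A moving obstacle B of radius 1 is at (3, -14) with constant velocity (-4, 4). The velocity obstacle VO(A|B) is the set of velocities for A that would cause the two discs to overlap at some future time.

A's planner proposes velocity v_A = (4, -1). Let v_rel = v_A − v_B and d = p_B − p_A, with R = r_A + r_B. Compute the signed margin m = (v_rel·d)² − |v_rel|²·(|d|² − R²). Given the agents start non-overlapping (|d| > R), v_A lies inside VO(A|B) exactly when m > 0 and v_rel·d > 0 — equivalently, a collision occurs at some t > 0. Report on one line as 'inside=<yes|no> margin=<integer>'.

d = (3, -22),  |d|² = 493;  R = 6+1 = 7,  c = 493−7² = 444
v_rel = (8, -5),  |v_rel|² = 89;  v_rel·d = (8)·(3) + (-5)·(-22) = 134
89·t² − 268·t + 444 = 0  ⇒  m = 134² − 89·444 = -21560
m = -21560 < 0,  v_rel·d = 134 > 0  ⇒  outside

inside=no margin=-21560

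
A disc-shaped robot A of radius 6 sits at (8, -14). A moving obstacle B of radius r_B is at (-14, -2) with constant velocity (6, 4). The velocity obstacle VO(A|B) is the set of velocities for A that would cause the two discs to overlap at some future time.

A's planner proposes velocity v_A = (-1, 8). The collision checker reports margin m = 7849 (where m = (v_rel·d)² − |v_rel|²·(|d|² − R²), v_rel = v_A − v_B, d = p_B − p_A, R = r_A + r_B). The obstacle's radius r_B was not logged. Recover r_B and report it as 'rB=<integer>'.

m = 7849
d = (-22, 12);  v_rel = (-7, 4),  |v_rel|² = 65
v_rel×d = (-7)·(12) − (4)·(-22) = 4
since m = R²·65 − 4²:  R² = (16 + 7849) / 65 = 121
R = √121 = 11  ⇒  r_B = 11 − 6 = 5

rB=5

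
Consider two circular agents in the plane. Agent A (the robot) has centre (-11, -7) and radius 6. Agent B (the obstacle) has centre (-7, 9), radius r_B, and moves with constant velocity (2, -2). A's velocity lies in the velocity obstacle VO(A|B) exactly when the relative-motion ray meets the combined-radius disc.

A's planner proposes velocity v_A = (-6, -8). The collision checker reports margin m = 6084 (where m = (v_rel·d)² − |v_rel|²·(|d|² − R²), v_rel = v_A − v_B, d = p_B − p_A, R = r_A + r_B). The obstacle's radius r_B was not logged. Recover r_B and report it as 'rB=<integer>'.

m = 6084
d = (4, 16);  v_rel = (-8, -6),  |v_rel|² = 100
v_rel×d = (-8)·(16) − (-6)·(4) = -104
since m = R²·100 − (-104)²:  R² = (10816 + 6084) / 100 = 169
R = √169 = 13  ⇒  r_B = 13 − 6 = 7

rB=7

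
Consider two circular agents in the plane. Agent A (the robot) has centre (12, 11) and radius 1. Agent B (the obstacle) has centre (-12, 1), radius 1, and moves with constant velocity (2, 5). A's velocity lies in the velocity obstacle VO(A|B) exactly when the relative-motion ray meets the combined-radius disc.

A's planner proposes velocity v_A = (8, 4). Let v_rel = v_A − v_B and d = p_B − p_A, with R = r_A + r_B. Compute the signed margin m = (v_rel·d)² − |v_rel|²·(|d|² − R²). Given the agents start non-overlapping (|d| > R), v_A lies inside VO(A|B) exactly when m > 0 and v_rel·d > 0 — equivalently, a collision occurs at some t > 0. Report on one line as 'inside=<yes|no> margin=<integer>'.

d = (-24, -10),  |d|² = 676;  R = 1+1 = 2,  c = 676−2² = 672
v_rel = (6, -1),  |v_rel|² = 37;  v_rel·d = (6)·(-24) + (-1)·(-10) = -134
37·t² + 268·t + 672 = 0  ⇒  m = (-134)² − 37·672 = -6908
m = -6908 < 0,  v_rel·d = -134 < 0  ⇒  outside

inside=no margin=-6908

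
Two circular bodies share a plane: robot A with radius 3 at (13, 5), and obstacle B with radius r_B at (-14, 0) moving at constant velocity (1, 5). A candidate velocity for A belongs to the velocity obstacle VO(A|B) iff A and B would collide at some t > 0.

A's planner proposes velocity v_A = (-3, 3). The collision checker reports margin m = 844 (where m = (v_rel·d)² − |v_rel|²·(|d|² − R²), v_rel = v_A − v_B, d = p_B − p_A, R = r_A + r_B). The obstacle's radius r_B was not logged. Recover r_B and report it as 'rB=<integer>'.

m = 844
d = (-27, -5);  v_rel = (-4, -2),  |v_rel|² = 20
v_rel×d = (-4)·(-5) − (-2)·(-27) = -34
since m = R²·20 − (-34)²:  R² = (1156 + 844) / 20 = 100
R = √100 = 10  ⇒  r_B = 10 − 3 = 7

rB=7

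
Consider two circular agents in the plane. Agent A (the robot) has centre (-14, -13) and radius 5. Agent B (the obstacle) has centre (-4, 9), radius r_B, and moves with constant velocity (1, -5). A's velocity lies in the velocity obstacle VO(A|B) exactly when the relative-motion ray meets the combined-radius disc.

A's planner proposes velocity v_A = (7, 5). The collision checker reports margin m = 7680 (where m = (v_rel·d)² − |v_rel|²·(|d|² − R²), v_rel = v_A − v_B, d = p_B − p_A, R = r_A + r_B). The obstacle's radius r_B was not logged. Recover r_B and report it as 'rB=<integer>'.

m = 7680
d = (10, 22);  v_rel = (6, 10),  |v_rel|² = 136
v_rel×d = (6)·(22) − (10)·(10) = 32
since m = R²·136 − 32²:  R² = (1024 + 7680) / 136 = 64
R = √64 = 8  ⇒  r_B = 8 − 5 = 3

rB=3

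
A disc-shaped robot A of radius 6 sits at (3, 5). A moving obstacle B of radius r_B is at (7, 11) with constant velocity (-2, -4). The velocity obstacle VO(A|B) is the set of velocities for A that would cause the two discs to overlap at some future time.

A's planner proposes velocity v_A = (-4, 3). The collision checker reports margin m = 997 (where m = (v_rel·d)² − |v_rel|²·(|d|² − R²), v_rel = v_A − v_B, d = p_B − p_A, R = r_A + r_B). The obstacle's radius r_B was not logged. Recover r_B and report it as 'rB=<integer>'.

m = 997
d = (4, 6);  v_rel = (-2, 7),  |v_rel|² = 53
v_rel×d = (-2)·(6) − (7)·(4) = -40
since m = R²·53 − (-40)²:  R² = (1600 + 997) / 53 = 49
R = √49 = 7  ⇒  r_B = 7 − 6 = 1

rB=1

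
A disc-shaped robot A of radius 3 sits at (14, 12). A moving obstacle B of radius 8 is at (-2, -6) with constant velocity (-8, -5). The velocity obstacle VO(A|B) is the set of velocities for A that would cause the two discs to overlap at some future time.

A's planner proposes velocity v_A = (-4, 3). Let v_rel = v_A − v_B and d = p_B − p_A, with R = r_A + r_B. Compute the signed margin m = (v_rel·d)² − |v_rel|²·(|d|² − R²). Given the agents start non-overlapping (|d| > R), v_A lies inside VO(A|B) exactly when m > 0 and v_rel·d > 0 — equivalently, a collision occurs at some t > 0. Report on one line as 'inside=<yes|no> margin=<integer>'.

d = (-16, -18),  |d|² = 580;  R = 3+8 = 11,  c = 580−11² = 459
v_rel = (4, 8),  |v_rel|² = 80;  v_rel·d = (4)·(-16) + (8)·(-18) = -208
80·t² + 416·t + 459 = 0  ⇒  m = (-208)² − 80·459 = 6544
m = 6544 > 0,  v_rel·d = -208 < 0  ⇒  outside

inside=no margin=6544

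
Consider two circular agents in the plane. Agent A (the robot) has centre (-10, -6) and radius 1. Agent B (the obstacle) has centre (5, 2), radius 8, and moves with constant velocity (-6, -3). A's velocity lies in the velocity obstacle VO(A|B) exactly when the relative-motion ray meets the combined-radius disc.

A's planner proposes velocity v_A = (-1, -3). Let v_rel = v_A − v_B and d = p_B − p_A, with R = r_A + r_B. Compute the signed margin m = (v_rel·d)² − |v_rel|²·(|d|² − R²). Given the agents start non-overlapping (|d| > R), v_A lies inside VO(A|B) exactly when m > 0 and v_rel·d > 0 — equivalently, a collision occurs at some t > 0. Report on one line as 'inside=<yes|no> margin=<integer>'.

d = (15, 8),  |d|² = 289;  R = 1+8 = 9,  c = 289−9² = 208
v_rel = (5, 0),  |v_rel|² = 25;  v_rel·d = (5)·(15) + (0)·(8) = 75
25·t² − 150·t + 208 = 0  ⇒  m = 75² − 25·208 = 425
m = 425 > 0,  v_rel·d = 75 > 0  ⇒  inside

inside=yes margin=425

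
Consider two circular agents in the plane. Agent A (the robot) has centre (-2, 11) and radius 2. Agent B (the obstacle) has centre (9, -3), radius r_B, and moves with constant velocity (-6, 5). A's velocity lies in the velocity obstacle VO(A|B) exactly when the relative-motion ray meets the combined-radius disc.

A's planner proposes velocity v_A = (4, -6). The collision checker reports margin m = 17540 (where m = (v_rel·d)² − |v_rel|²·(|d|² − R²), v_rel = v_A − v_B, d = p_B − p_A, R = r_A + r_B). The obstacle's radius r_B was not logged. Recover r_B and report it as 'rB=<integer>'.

m = 17540
d = (11, -14);  v_rel = (10, -11),  |v_rel|² = 221
v_rel×d = (10)·(-14) − (-11)·(11) = -19
since m = R²·221 − (-19)²:  R² = (361 + 17540) / 221 = 81
R = √81 = 9  ⇒  r_B = 9 − 2 = 7

rB=7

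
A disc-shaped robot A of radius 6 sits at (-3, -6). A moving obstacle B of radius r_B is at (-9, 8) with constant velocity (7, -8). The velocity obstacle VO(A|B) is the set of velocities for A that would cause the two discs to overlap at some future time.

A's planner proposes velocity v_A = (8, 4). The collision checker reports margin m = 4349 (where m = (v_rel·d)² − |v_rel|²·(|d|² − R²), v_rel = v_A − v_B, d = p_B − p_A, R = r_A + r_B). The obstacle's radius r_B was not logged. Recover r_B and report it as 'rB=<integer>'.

m = 4349
d = (-6, 14);  v_rel = (1, 12),  |v_rel|² = 145
v_rel×d = (1)·(14) − (12)·(-6) = 86
since m = R²·145 − 86²:  R² = (7396 + 4349) / 145 = 81
R = √81 = 9  ⇒  r_B = 9 − 6 = 3

rB=3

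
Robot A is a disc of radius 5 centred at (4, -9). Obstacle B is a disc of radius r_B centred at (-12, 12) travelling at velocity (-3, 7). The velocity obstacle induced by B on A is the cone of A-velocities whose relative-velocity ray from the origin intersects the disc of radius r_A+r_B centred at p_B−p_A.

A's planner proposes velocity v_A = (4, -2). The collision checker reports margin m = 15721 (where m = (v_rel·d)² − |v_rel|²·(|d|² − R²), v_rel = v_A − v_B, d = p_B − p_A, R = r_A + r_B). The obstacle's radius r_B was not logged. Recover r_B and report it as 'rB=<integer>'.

m = 15721
d = (-16, 21);  v_rel = (7, -9),  |v_rel|² = 130
v_rel×d = (7)·(21) − (-9)·(-16) = 3
since m = R²·130 − 3²:  R² = (9 + 15721) / 130 = 121
R = √121 = 11  ⇒  r_B = 11 − 5 = 6

rB=6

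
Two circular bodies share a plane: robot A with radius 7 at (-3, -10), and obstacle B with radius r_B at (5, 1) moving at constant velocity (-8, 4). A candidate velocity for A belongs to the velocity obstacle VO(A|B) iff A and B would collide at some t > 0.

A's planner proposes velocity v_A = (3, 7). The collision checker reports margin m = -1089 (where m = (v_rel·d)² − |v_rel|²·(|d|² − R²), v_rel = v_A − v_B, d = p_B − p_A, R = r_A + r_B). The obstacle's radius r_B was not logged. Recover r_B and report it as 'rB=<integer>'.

m = -1089
d = (8, 11);  v_rel = (11, 3),  |v_rel|² = 130
v_rel×d = (11)·(11) − (3)·(8) = 97
since m = R²·130 − 97²:  R² = (9409 + -1089) / 130 = 64
R = √64 = 8  ⇒  r_B = 8 − 7 = 1

rB=1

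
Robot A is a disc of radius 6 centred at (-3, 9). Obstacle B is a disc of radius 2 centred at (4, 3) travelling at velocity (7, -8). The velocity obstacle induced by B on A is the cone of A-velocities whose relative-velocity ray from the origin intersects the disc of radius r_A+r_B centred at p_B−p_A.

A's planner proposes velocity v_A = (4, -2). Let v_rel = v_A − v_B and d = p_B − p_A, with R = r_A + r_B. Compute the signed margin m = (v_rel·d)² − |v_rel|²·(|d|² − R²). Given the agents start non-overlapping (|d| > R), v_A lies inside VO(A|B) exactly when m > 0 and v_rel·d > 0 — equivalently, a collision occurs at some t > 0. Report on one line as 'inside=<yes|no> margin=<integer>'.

d = (7, -6),  |d|² = 85;  R = 6+2 = 8,  c = 85−8² = 21
v_rel = (-3, 6),  |v_rel|² = 45;  v_rel·d = (-3)·(7) + (6)·(-6) = -57
45·t² + 114·t + 21 = 0  ⇒  m = (-57)² − 45·21 = 2304
m = 2304 > 0,  v_rel·d = -57 < 0  ⇒  outside

inside=no margin=2304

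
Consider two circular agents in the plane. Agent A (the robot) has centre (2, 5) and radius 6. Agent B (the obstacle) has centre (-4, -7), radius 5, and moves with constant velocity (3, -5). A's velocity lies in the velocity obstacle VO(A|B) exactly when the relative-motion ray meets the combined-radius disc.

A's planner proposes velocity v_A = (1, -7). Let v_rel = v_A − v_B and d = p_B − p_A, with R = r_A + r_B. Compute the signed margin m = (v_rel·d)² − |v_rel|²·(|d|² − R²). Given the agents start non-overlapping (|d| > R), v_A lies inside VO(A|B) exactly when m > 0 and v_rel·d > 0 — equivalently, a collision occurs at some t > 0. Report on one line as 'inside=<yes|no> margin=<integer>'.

d = (-6, -12),  |d|² = 180;  R = 6+5 = 11,  c = 180−11² = 59
v_rel = (-2, -2),  |v_rel|² = 8;  v_rel·d = (-2)·(-6) + (-2)·(-12) = 36
8·t² − 72·t + 59 = 0  ⇒  m = 36² − 8·59 = 824
m = 824 > 0,  v_rel·d = 36 > 0  ⇒  inside

inside=yes margin=824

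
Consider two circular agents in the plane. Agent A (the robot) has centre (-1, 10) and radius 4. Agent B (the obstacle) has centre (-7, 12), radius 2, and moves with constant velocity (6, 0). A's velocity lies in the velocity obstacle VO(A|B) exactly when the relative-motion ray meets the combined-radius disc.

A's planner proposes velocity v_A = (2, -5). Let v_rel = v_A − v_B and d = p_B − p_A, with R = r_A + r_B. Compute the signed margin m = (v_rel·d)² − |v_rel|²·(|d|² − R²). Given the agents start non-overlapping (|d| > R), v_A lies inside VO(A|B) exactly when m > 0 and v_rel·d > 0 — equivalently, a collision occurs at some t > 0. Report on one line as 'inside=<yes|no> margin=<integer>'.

d = (-6, 2),  |d|² = 40;  R = 4+2 = 6,  c = 40−6² = 4
v_rel = (-4, -5),  |v_rel|² = 41;  v_rel·d = (-4)·(-6) + (-5)·(2) = 14
41·t² − 28·t + 4 = 0  ⇒  m = 14² − 41·4 = 32
m = 32 > 0,  v_rel·d = 14 > 0  ⇒  inside

inside=yes margin=32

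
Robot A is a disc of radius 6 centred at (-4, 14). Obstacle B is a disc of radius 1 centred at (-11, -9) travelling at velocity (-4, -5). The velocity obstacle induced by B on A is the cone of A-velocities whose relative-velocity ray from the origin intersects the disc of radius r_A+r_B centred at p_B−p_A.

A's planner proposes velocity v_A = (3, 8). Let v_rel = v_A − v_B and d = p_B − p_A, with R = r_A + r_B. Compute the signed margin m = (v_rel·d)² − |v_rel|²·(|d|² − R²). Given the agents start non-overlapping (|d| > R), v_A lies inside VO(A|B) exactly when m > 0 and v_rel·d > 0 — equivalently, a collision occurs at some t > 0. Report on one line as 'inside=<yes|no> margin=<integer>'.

d = (-7, -23),  |d|² = 578;  R = 6+1 = 7,  c = 578−7² = 529
v_rel = (7, 13),  |v_rel|² = 218;  v_rel·d = (7)·(-7) + (13)·(-23) = -348
218·t² + 696·t + 529 = 0  ⇒  m = (-348)² − 218·529 = 5782
m = 5782 > 0,  v_rel·d = -348 < 0  ⇒  outside

inside=no margin=5782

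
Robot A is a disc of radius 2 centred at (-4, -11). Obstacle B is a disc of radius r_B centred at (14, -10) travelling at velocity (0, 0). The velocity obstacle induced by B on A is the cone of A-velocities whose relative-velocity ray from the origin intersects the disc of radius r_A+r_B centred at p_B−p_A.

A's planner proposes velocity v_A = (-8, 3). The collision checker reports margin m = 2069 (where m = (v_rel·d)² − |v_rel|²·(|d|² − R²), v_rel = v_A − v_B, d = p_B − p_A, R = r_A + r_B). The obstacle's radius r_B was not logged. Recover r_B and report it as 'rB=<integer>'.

m = 2069
d = (18, 1);  v_rel = (-8, 3),  |v_rel|² = 73
v_rel×d = (-8)·(1) − (3)·(18) = -62
since m = R²·73 − (-62)²:  R² = (3844 + 2069) / 73 = 81
R = √81 = 9  ⇒  r_B = 9 − 2 = 7

rB=7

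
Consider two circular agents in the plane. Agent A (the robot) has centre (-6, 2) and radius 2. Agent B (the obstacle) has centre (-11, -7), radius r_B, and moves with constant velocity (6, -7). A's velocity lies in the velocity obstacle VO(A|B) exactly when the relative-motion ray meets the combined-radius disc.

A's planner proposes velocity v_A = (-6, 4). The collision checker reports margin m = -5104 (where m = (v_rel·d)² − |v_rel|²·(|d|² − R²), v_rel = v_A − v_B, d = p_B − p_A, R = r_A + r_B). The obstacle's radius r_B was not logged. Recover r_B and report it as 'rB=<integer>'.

m = -5104
d = (-5, -9);  v_rel = (-12, 11),  |v_rel|² = 265
v_rel×d = (-12)·(-9) − (11)·(-5) = 163
since m = R²·265 − 163²:  R² = (26569 + -5104) / 265 = 81
R = √81 = 9  ⇒  r_B = 9 − 2 = 7

rB=7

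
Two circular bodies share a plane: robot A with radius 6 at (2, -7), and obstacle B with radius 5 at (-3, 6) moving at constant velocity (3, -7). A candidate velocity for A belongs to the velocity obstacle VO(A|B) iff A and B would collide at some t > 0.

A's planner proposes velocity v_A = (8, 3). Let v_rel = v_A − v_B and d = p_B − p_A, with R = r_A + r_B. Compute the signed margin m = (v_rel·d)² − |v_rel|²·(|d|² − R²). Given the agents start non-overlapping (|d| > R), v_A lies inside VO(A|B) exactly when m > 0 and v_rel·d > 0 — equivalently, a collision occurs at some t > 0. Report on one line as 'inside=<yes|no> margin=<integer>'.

d = (-5, 13),  |d|² = 194;  R = 6+5 = 11,  c = 194−11² = 73
v_rel = (5, 10),  |v_rel|² = 125;  v_rel·d = (5)·(-5) + (10)·(13) = 105
125·t² − 210·t + 73 = 0  ⇒  m = 105² − 125·73 = 1900
m = 1900 > 0,  v_rel·d = 105 > 0  ⇒  inside

inside=yes margin=1900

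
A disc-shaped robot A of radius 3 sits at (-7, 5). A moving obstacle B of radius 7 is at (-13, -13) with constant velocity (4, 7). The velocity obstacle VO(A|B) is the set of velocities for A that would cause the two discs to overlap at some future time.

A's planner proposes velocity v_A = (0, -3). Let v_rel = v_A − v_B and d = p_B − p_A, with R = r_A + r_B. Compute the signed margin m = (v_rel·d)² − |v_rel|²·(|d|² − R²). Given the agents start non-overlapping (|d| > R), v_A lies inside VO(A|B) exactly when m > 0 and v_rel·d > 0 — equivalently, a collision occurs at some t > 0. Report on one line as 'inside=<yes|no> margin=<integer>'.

d = (-6, -18),  |d|² = 360;  R = 3+7 = 10,  c = 360−10² = 260
v_rel = (-4, -10),  |v_rel|² = 116;  v_rel·d = (-4)·(-6) + (-10)·(-18) = 204
116·t² − 408·t + 260 = 0  ⇒  m = 204² − 116·260 = 11456
m = 11456 > 0,  v_rel·d = 204 > 0  ⇒  inside

inside=yes margin=11456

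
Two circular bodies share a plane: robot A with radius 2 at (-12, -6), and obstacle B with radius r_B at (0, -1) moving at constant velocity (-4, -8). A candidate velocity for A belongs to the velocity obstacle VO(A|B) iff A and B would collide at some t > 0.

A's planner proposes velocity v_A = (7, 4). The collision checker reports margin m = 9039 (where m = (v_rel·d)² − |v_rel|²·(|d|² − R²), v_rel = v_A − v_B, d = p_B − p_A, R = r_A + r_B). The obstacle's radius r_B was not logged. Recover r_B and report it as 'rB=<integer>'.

m = 9039
d = (12, 5);  v_rel = (11, 12),  |v_rel|² = 265
v_rel×d = (11)·(5) − (12)·(12) = -89
since m = R²·265 − (-89)²:  R² = (7921 + 9039) / 265 = 64
R = √64 = 8  ⇒  r_B = 8 − 2 = 6

rB=6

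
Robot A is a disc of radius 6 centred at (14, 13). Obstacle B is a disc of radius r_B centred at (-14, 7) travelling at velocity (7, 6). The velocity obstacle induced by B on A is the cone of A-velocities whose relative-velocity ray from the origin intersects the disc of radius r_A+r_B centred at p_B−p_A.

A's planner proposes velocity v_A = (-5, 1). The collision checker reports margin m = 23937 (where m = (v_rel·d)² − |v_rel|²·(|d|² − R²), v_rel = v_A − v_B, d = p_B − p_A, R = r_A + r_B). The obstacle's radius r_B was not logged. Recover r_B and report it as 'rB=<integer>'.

m = 23937
d = (-28, -6);  v_rel = (-12, -5),  |v_rel|² = 169
v_rel×d = (-12)·(-6) − (-5)·(-28) = -68
since m = R²·169 − (-68)²:  R² = (4624 + 23937) / 169 = 169
R = √169 = 13  ⇒  r_B = 13 − 6 = 7

rB=7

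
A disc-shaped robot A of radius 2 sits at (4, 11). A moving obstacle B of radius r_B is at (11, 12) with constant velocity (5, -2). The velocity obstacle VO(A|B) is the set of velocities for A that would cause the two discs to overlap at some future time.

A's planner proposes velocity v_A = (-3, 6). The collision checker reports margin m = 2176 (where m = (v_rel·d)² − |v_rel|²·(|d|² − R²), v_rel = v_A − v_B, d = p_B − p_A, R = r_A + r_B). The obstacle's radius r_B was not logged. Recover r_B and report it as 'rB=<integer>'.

m = 2176
d = (7, 1);  v_rel = (-8, 8),  |v_rel|² = 128
v_rel×d = (-8)·(1) − (8)·(7) = -64
since m = R²·128 − (-64)²:  R² = (4096 + 2176) / 128 = 49
R = √49 = 7  ⇒  r_B = 7 − 2 = 5

rB=5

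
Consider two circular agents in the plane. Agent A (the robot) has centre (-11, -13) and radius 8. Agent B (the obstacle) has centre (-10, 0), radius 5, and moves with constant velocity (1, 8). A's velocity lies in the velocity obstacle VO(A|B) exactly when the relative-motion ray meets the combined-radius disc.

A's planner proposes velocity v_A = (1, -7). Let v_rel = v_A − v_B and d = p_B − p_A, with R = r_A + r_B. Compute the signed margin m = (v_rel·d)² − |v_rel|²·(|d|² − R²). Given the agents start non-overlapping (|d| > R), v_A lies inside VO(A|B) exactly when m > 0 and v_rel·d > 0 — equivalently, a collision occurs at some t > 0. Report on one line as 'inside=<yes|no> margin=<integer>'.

d = (1, 13),  |d|² = 170;  R = 8+5 = 13,  c = 170−13² = 1
v_rel = (0, -15),  |v_rel|² = 225;  v_rel·d = (0)·(1) + (-15)·(13) = -195
225·t² + 390·t + 1 = 0  ⇒  m = (-195)² − 225·1 = 37800
m = 37800 > 0,  v_rel·d = -195 < 0  ⇒  outside

inside=no margin=37800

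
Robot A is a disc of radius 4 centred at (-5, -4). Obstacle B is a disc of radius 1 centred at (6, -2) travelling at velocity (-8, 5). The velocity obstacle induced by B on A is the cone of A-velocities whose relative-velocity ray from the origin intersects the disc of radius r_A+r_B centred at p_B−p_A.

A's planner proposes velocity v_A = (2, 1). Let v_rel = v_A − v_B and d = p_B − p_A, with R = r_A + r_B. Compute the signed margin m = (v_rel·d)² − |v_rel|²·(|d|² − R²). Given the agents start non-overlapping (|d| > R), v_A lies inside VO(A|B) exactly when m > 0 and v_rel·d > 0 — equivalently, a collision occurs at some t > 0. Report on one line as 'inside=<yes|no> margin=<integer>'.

d = (11, 2),  |d|² = 125;  R = 4+1 = 5,  c = 125−5² = 100
v_rel = (10, -4),  |v_rel|² = 116;  v_rel·d = (10)·(11) + (-4)·(2) = 102
116·t² − 204·t + 100 = 0  ⇒  m = 102² − 116·100 = -1196
m = -1196 < 0,  v_rel·d = 102 > 0  ⇒  outside

inside=no margin=-1196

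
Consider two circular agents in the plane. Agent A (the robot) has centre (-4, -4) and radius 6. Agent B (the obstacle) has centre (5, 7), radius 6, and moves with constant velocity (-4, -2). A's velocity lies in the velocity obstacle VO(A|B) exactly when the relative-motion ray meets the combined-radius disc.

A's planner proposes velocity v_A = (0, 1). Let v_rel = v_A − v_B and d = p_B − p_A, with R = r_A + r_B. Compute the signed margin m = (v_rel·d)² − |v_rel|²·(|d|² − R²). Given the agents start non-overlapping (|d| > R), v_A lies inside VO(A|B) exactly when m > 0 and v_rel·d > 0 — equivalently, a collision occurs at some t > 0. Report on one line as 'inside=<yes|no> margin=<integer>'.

d = (9, 11),  |d|² = 202;  R = 6+6 = 12,  c = 202−12² = 58
v_rel = (4, 3),  |v_rel|² = 25;  v_rel·d = (4)·(9) + (3)·(11) = 69
25·t² − 138·t + 58 = 0  ⇒  m = 69² − 25·58 = 3311
m = 3311 > 0,  v_rel·d = 69 > 0  ⇒  inside

inside=yes margin=3311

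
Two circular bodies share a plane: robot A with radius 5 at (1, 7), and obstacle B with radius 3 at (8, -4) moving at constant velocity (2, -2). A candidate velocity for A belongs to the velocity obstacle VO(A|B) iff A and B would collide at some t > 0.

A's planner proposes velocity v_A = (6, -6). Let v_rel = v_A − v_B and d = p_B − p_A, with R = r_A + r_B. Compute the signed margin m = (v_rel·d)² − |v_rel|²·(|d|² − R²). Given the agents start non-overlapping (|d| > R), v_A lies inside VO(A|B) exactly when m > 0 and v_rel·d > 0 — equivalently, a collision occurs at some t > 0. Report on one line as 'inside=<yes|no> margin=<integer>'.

d = (7, -11),  |d|² = 170;  R = 5+3 = 8,  c = 170−8² = 106
v_rel = (4, -4),  |v_rel|² = 32;  v_rel·d = (4)·(7) + (-4)·(-11) = 72
32·t² − 144·t + 106 = 0  ⇒  m = 72² − 32·106 = 1792
m = 1792 > 0,  v_rel·d = 72 > 0  ⇒  inside

inside=yes margin=1792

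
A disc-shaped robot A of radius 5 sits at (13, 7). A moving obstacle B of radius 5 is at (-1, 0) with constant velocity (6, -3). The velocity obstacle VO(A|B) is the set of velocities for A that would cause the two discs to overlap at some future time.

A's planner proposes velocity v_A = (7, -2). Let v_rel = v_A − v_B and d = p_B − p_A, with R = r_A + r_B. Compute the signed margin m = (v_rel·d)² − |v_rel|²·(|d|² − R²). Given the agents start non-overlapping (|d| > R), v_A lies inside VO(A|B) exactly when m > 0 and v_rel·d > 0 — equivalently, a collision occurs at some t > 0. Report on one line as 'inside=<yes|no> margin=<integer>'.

d = (-14, -7),  |d|² = 245;  R = 5+5 = 10,  c = 245−10² = 145
v_rel = (1, 1),  |v_rel|² = 2;  v_rel·d = (1)·(-14) + (1)·(-7) = -21
2·t² + 42·t + 145 = 0  ⇒  m = (-21)² − 2·145 = 151
m = 151 > 0,  v_rel·d = -21 < 0  ⇒  outside

inside=no margin=151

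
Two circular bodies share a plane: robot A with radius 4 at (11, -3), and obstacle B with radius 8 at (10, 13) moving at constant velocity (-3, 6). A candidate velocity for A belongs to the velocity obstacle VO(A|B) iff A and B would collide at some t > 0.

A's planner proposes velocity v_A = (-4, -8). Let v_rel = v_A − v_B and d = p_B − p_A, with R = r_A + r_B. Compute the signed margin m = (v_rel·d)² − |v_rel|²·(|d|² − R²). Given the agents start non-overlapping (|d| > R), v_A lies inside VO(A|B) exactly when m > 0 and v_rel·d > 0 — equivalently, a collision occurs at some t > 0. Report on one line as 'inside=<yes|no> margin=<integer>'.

d = (-1, 16),  |d|² = 257;  R = 4+8 = 12,  c = 257−12² = 113
v_rel = (-1, -14),  |v_rel|² = 197;  v_rel·d = (-1)·(-1) + (-14)·(16) = -223
197·t² + 446·t + 113 = 0  ⇒  m = (-223)² − 197·113 = 27468
m = 27468 > 0,  v_rel·d = -223 < 0  ⇒  outside

inside=no margin=27468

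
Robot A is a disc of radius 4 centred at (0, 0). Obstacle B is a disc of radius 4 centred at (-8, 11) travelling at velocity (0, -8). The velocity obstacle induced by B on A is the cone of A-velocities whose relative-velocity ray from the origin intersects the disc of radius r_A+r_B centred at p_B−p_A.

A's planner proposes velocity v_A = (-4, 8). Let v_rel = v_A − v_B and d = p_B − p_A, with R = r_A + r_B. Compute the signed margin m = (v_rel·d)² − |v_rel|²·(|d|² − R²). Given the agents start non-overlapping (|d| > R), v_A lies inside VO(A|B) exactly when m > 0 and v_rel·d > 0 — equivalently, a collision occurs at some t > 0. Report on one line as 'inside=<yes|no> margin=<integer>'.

d = (-8, 11),  |d|² = 185;  R = 4+4 = 8,  c = 185−8² = 121
v_rel = (-4, 16),  |v_rel|² = 272;  v_rel·d = (-4)·(-8) + (16)·(11) = 208
272·t² − 416·t + 121 = 0  ⇒  m = 208² − 272·121 = 10352
m = 10352 > 0,  v_rel·d = 208 > 0  ⇒  inside

inside=yes margin=10352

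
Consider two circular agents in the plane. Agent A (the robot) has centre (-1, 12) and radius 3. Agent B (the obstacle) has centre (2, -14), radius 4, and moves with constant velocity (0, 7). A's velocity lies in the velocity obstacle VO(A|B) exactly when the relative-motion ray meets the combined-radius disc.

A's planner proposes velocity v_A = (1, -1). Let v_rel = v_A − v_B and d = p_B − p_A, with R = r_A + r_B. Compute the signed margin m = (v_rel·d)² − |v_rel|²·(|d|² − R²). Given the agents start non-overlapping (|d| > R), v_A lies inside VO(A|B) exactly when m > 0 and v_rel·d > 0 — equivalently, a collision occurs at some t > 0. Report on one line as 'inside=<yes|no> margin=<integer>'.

d = (3, -26),  |d|² = 685;  R = 3+4 = 7,  c = 685−7² = 636
v_rel = (1, -8),  |v_rel|² = 65;  v_rel·d = (1)·(3) + (-8)·(-26) = 211
65·t² − 422·t + 636 = 0  ⇒  m = 211² − 65·636 = 3181
m = 3181 > 0,  v_rel·d = 211 > 0  ⇒  inside

inside=yes margin=3181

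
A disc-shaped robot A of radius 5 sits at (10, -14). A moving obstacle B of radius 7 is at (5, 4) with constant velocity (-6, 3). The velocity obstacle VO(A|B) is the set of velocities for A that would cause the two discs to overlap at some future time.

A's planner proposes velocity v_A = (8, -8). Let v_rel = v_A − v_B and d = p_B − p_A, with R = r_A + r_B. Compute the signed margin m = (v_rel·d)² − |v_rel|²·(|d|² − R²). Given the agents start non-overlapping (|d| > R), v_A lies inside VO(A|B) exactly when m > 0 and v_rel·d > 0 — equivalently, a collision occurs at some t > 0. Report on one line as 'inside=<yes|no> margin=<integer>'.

d = (-5, 18),  |d|² = 349;  R = 5+7 = 12,  c = 349−12² = 205
v_rel = (14, -11),  |v_rel|² = 317;  v_rel·d = (14)·(-5) + (-11)·(18) = -268
317·t² + 536·t + 205 = 0  ⇒  m = (-268)² − 317·205 = 6839
m = 6839 > 0,  v_rel·d = -268 < 0  ⇒  outside

inside=no margin=6839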